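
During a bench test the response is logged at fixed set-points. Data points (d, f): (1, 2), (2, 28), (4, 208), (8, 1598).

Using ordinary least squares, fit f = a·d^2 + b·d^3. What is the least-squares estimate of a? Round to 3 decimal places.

a = 1.004

Setting ∂/∂a … = 0 gives: 4369·a + 33825·b = 105714;  33825·a + 266305·b = 831714.
det = 4369·266305 − 33825² = 19355920.
a = (105714·266305 − 33825·831714)/19355920 = 243009/241949; b = (4369·831714 − 33825·105714)/19355920 = 3623901/1209745.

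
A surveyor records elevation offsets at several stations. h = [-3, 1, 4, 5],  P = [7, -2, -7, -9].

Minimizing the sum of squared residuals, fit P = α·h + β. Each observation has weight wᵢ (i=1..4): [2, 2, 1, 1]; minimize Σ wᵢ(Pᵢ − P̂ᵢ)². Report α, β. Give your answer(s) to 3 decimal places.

α = -2.006, β = 0.672

Sums needed: Σwᵢ·h·h = 61, Σwᵢ·h = 5, Σwᵢ·1 = 6.
Moment sums: Σwᵢ·h·P = -119, Σwᵢ·P = -6.
AᵀWA·[α, β]ᵀ = AᵀWP becomes [[61, 5]; [5, 6]]·[α, β]ᵀ = [-119, -6]ᵀ.
det = 61·6 − 5² = 341.
α = ((-119)·6 − 5·(-6))/341 = -684/341; β = (61·(-6) − 5·(-119))/341 = 229/341.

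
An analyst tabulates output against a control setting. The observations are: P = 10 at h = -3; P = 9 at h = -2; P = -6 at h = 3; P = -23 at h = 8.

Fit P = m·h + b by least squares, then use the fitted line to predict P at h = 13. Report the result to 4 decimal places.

Compute the Gram sums: Σh·h = 86, Σh = 6, Σ1 = 4.
Right-hand side: Σh·P = -250, ΣP = -10.
So AᵀA·[m, b]ᵀ = AᵀP: [[86, 6]; [6, 4]]·[m, b]ᵀ = [-250, -10]ᵀ.
Δ = 86·4 − 6² = 308.
m = ((-250)·4 − 6·(-10))/308 = -235/77; b = (86·(-10) − 6·(-250))/308 = 160/77.
At h = 13: P̂ = (-235/77)·(13) + (160/77)·(1) = -2895/77.

P̂ = -37.5974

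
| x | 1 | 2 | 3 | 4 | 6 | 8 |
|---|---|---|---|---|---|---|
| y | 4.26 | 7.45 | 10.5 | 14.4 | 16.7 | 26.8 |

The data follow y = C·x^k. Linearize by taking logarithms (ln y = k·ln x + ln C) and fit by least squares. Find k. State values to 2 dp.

k = 0.85

Linearized form: ln y = k·ln x + ln C. From the 6 transformed points,
Σln x = 7.0493, Σ(ln x)² = 11.1437, Σln y = 14.5799, Σln x·ln y = 19.5554.
Equations: 11.1437·k + 7.0493·ln C = 19.5554;  7.0493·k + 6·ln C = 14.5799.
Slope k = (n·Σln x·ln y − Σln x·Σln y)/(n·Σ(ln x)² − (Σln x)²) = (6·19.5554 − 7.0493·14.5799)/17.1702 = 0.84768; ln C = (Σln y − k·Σln x)/n = 1.43406.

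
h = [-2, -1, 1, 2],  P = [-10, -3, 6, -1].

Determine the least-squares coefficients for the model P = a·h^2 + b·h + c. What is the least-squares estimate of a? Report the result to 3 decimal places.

a = -2.333

Sums needed: Σh^2·h^2 = 34, Σh^2·h = 0, Σh^2 = 10, Σh·h = 10, Σh = 0, Σ1 = 4.
Right-hand side: Σh^2·P = -41, Σh·P = 27, ΣP = -8.
So AᵀA·[a, b, c]ᵀ = AᵀP: [[34, 0, 10]; [0, 10, 0]; [10, 0, 4]]·[a, b, c]ᵀ = [-41, 27, -8]ᵀ.
Row-reducing yields a = -7/3, b = 27/10, c = 23/6.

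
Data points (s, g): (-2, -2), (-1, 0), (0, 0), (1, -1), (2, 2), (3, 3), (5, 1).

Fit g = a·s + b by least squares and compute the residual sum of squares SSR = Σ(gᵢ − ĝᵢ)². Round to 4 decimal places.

SSR = 8.8566

Forming MᵀM = [[44, 8]; [8, 7]] and Mᵀg = [21, 3]ᵀ gives MᵀM·[a, b]ᵀ = Mᵀg.
Determinant 44·7 − 8² = 244.
a = (21·7 − 8·3)/244 = 123/244; b = (44·3 − 8·21)/244 = -9/61.
Residuals: -103/122, 159/244, 9/61, -331/244, 139/122, 399/244, -335/244; SSR = 2161/244.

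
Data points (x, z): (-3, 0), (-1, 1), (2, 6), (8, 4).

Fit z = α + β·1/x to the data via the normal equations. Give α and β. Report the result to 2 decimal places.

α = 3.38, β = 3.55

Forming AᵀA = [[4, -17/24]; [-17/24, 793/576]] and Aᵀz = [11, 5/2]ᵀ gives AᵀA·[α, β]ᵀ = Aᵀz.
det = 4·(793/576) − (-17/24)² = 961/192.
α = (11·(793/576) − (-17/24)·(5/2))/(961/192) = 9743/2883; β = (4·(5/2) − (-17/24)·11)/(961/192) = 3416/961.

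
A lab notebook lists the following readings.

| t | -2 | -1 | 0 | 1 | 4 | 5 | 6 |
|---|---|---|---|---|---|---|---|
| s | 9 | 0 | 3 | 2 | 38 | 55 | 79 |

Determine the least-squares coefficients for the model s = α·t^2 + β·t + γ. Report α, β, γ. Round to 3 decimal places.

α = 2.075, β = 0.606, γ = 0.844

From the data, Σt^2·t^2 = 2195, Σt^2·t = 397, Σt^2 = 83, Σt·t = 83, Σt = 13, Σ1 = 7.
And Σt^2·s = 4865, Σt·s = 885, Σs = 186.
So AᵀA·[α, β, γ]ᵀ = Aᵀs: [[2195, 397, 83]; [397, 83, 13]; [83, 13, 7]]·[α, β, γ]ᵀ = [4865, 885, 186]ᵀ.
Inverting the 3×3 Gram matrix, [α, β, γ]ᵀ = [3187/1536, 931/1536, 27/32]ᵀ.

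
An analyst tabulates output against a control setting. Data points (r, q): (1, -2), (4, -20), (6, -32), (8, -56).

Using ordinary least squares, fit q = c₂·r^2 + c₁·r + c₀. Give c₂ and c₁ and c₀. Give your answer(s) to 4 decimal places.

Sums needed: Σr^2·r^2 = 5649, Σr^2·r = 793, Σr^2 = 117, Σr·r = 117, Σr = 19, Σ1 = 4.
And Σr^2·q = -5058, Σr·q = -722, Σq = -110.
XᵀX·[c₂, c₁, c₀]ᵀ = Xᵀq becomes [[5649, 793, 117]; [793, 117, 19]; [117, 19, 4]]·[c₂, c₁, c₀]ᵀ = [-5058, -722, -110]ᵀ.
Solving the 3×3 system (Gaussian elimination) gives c₂ = -951/1639, c₁ = -3789/1639, c₀ = 742/1639.

c₂ = -0.5802, c₁ = -2.3118, c₀ = 0.4527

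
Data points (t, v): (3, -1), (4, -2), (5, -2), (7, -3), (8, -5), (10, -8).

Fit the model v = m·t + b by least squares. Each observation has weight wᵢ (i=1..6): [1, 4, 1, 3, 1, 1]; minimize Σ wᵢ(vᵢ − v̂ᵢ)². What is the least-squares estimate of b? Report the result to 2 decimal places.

Sums needed: Σwᵢ·t·t = 409, Σwᵢ·t = 63, Σwᵢ·1 = 11.
For MᵀWv: Σwᵢ·t·v = -228, Σwᵢ·v = -33.
MᵀWM·[m, b]ᵀ = MᵀWv becomes [[409, 63]; [63, 11]]·[m, b]ᵀ = [-228, -33]ᵀ.
det = 409·11 − 63² = 530.
m = ((-228)·11 − 63·(-33))/530 = -429/530; b = (409·(-33) − 63·(-228))/530 = 867/530.

b = 1.64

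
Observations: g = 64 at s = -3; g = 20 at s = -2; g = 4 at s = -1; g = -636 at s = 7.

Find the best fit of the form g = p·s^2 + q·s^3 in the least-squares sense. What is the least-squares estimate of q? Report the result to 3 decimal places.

Normal-equation sums: Σs^2·s^2 = 2499, Σs^2·s^3 = 16531, Σs^3·s^3 = 118443.
Moment sums: Σs^2·g = -30504, Σs^3·g = -220040.
Normal equations: [[2499, 16531]; [16531, 118443]]·[p, q]ᵀ = [-30504, -220040]ᵀ.
det = 2499·118443 − 16531² = 22715096.
p = ((-30504)·118443 − 16531·(-220040))/22715096 = 3061996/2839387; q = (2499·(-220040) − 16531·(-30504))/22715096 = -5702292/2839387.

q = -2.008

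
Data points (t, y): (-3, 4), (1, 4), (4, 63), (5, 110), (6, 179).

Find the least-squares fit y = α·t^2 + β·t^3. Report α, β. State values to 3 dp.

Sums needed: Σt^2·t^2 = 2259, Σt^2·t^3 = 11683, Σt^3·t^3 = 67107.
Right-hand side: Σt^2·y = 10242, Σt^3·y = 56342.
AᵀA·[α, β]ᵀ = Aᵀy becomes [[2259, 11683]; [11683, 67107]]·[α, β]ᵀ = [10242, 56342]ᵀ.
Δ = 2259·67107 − 11683² = 15102224.
α = (10242·67107 − 11683·56342)/15102224 = 7266577/3775556; β = (2259·56342 − 11683·10242)/15102224 = 1904823/3775556.

α = 1.925, β = 0.505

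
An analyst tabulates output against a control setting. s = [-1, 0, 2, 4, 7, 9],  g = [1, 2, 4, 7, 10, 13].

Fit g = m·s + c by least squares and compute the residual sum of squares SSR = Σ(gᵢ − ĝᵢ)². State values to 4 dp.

SSR = 0.4301

Normal-equation sums: Σs·s = 151, Σs = 21, Σ1 = 6.
Right-hand side: Σs·g = 222, Σg = 37.
So XᵀX·[m, c]ᵀ = Xᵀg: [[151, 21]; [21, 6]]·[m, c]ᵀ = [222, 37]ᵀ.
Determinant 151·6 − 21² = 465.
m = (222·6 − 21·37)/465 = 37/31; c = (151·37 − 21·222)/465 = 185/93.
Residuals: 19/93, 1/93, -35/93, 22/93, -32/93, 25/93; SSR = 40/93.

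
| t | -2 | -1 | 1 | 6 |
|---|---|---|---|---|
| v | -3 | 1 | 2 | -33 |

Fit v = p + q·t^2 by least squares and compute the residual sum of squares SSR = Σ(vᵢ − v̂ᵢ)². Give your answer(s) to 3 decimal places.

Compute the Gram sums: Σ1 = 4, Σt^2 = 42, Σt^2·t^2 = 1314.
Moment sums: Σv = -33, Σt^2·v = -1197.
det = 4·1314 − 42² = 3492.
p = ((-33)·1314 − 42·(-1197))/3492 = 192/97; q = (4·(-1197) − 42·(-33))/3492 = -189/194.
Residuals: -105/97, -1/194, 193/194, 9/97; SSR = 421/194.

SSR = 2.170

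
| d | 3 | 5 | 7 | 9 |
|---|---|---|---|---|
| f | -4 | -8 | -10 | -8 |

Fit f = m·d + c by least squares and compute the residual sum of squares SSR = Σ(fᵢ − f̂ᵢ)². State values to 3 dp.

SSR = 9.200

Compute the Gram sums: Σd·d = 164, Σd = 24, Σ1 = 4.
And Σd·f = -194, Σf = -30.
So MᵀM·[m, c]ᵀ = Mᵀf: [[164, 24]; [24, 4]]·[m, c]ᵀ = [-194, -30]ᵀ.
det = 164·4 − 24² = 80.
m = ((-194)·4 − 24·(-30))/80 = -7/10; c = (164·(-30) − 24·(-194))/80 = -33/10.
Residuals: 7/5, -6/5, -9/5, 8/5; SSR = 46/5.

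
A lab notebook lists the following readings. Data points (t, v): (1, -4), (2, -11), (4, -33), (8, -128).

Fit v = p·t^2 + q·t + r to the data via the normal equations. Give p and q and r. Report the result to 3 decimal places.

Compute the Gram sums: Σt^2·t^2 = 4369, Σt^2·t = 585, Σt^2 = 85, Σt·t = 85, Σt = 15, Σ1 = 4.
For Mᵀv: Σt^2·v = -8768, Σt·v = -1182, Σv = -176.
MᵀM·[p, q, r]ᵀ = Mᵀv becomes [[4369, 585, 85]; [585, 85, 15]; [85, 15, 4]]·[p, q, r]ᵀ = [-8768, -1182, -176]ᵀ.
Solving the 3×3 system (Gaussian elimination) gives p = -743/372, q = 211/620, r = -17/6.

p = -1.997, q = 0.340, r = -2.833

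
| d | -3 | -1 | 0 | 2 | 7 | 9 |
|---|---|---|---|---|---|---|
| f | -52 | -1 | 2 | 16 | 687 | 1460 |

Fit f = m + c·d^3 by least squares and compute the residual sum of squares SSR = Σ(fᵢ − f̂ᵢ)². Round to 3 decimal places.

SSR = 3.080

Setting ∂/∂m … = 0 gives: 6·m + 1052·c = 2112;  1052·m + 649884·c = 1301514.
(Σ1 = 6, Σd^3 = 1052, Σd^3·d^3 = 649884, Σf = 2112, Σd^3·f = 1301514.)
Δ = 6·649884 − 1052² = 2792600.
m = (2112·649884 − 1052·1301514)/2792600 = 84057/69815; c = (6·1301514 − 1052·2112)/2792600 = 279363/139630.
Residuals: 113927/139630, -28381/139630, 55573/69815, -84469/69815, -63813/139630, 36059/139630; SSR = 43007/13963.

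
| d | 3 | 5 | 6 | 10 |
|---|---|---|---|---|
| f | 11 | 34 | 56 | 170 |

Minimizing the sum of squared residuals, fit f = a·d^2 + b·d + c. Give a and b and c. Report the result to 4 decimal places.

a = 2.0371, b = -3.6892, c = 3.3073

From the data, Σd^2·d^2 = 12002, Σd^2·d = 1368, Σd^2 = 170, Σd·d = 170, Σd = 24, Σ1 = 4.
Moment sums: Σd^2·f = 19965, Σd·f = 2239, Σf = 271.
XᵀX·[a, b, c]ᵀ = Xᵀf becomes [[12002, 1368, 170]; [1368, 170, 24]; [170, 24, 4]]·[a, b, c]ᵀ = [19965, 2239, 271]ᵀ.
Inverting the 3×3 Gram matrix, [a, b, c]ᵀ = [6311/3098, -11429/3098, 5123/1549]ᵀ.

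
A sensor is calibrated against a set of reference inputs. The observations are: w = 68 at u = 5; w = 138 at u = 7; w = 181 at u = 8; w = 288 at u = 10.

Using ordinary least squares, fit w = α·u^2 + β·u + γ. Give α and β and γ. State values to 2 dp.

α = 3.08, β = -2.29, γ = 2.46

The normal equations are: 17122·α + 1980·β + 238·γ = 48846;  1980·α + 238·β + 30·γ = 5634;  238·α + 30·β + 4·γ = 675.
Solving the 3×3 system (Gaussian elimination) gives α = 37/12, β = -119/52, γ = 383/156.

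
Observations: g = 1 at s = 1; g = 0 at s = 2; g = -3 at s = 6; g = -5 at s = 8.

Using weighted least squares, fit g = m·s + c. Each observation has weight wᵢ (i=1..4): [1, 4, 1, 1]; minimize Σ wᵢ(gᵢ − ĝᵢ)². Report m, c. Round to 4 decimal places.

m = -0.8207, c = 1.6966

From the data, Σwᵢ·s·s = 117, Σwᵢ·s = 23, Σwᵢ·1 = 7.
Right-hand side: Σwᵢ·s·g = -57, Σwᵢ·g = -7.
So MᵀWM·[m, c]ᵀ = MᵀWg: [[117, 23]; [23, 7]]·[m, c]ᵀ = [-57, -7]ᵀ.
Eliminating c: 7·(row 1) − 23·(row 2) gives 290·m = 7·(-57) − 23·(-7) = -238, so m = -119/145.
Then c = ((-7) − 23·(-119/145))/7 = 246/145.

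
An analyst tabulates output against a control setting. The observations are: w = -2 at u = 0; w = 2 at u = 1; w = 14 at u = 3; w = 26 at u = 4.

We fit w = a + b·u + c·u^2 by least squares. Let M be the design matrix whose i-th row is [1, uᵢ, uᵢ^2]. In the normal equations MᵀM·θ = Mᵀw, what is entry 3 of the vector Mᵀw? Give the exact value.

Entry 3 ↔ basis u^2, so (Mᵀw)_{3} = Σᵢ (u^2)·wᵢ = (0)·(-2) + (1)·(2) + (9)·(14) + (16)·(26) = 544.

544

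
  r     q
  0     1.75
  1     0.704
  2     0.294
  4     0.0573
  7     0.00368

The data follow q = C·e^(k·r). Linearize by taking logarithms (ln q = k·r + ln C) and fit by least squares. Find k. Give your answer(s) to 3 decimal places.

k = -0.874

Let Y = ln q. Fitting Y = k·r + ln C by least squares:
Σr = 14.0000, Σ(r)² = 70.0000, Σln q = -9.4798, Σr·ln q = -53.4710.
Equations: 70.0000·k + 14.0000·ln C = -53.4710;  14.0000·k + 5·ln C = -9.4798.
Solving (det = 154.0000): k = -0.87427, ln C = 0.55199.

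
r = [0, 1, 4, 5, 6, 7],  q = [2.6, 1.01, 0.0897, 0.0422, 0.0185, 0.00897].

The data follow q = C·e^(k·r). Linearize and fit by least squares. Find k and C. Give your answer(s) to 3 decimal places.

Taking logs, ln q = k·r + ln C, so regress ln q on r.
XᵀX = [[127.0000, 23.0000]; [23.0000, 6]], rhs = [-82.3989, -13.3150]ᵀ  (here Σr = 23.0000, Σ(r)² = 127.0000, Σln q = -13.3150, Σr·ln q = -82.3989).
Slope k = (n·Σr·ln q − Σr·Σln q)/(n·Σ(r)² − (Σr)²) = (6·-82.3989 − 23.0000·-13.3150)/233.0000 = -0.80750; ln C = (Σln q − k·Σr)/n = 0.87625, so C = exp(0.87625) = 2.40189.

k = -0.808, C = 2.402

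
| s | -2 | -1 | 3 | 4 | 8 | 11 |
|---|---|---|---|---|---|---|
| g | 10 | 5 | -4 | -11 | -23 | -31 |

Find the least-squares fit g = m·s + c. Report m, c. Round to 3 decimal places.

MᵀM·[m, c]ᵀ = Mᵀg reads: 215·m + 23·c = -606;  23·m + 6·c = -54.
Δ = 215·6 − 23² = 761.
m = ((-606)·6 − 23·(-54))/761 = -2394/761; c = (215·(-54) − 23·(-606))/761 = 2328/761.

m = -3.146, c = 3.059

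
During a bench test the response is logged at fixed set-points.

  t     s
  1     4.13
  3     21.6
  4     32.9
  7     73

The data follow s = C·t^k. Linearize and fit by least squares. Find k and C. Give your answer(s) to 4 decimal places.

Linearized form: ln s = k·ln t + ln C. From the 4 transformed points,
Σln t = 4.4308, Σ(ln t)² = 6.9153, Σln s = 12.2749, Σln t·ln s = 16.5675.
Equations: 6.9153·k + 4.4308·ln C = 16.5675;  4.4308·k + 4·ln C = 12.2749.
Solving (det = 8.0292): k = 1.47989, ln C = 1.42945, so C = exp(1.42945) = 4.17639.

k = 1.4799, C = 4.1764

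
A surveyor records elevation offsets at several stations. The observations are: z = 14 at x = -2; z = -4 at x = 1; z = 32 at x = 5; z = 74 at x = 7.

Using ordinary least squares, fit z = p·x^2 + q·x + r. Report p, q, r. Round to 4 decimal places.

p = 2.0909, q = -3.7469, r = -1.9916

The normal equations are: 3043·p + 461·q + 79·r = 4478;  461·p + 79·q + 11·r = 646;  79·p + 11·q + 4·r = 116.
(Σx^2·x^2 = 3043, Σx^2·x = 461, Σx^2 = 79, Σx·x = 79, Σx = 11, Σ1 = 4, Σx^2·z = 4478, Σx·z = 646, Σz = 116.)
Inverting the 3×3 Gram matrix, [p, q, r]ᵀ = [23/11, -2679/715, -1424/715]ᵀ.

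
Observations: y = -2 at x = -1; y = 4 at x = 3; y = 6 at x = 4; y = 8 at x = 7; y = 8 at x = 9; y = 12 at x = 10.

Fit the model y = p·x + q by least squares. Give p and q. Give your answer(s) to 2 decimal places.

p = 1.10, q = 0.13

Compute the Gram sums: Σx·x = 256, Σx = 32, Σ1 = 6.
And Σx·y = 286, Σy = 36.
Normal equations: [[256, 32]; [32, 6]]·[p, q]ᵀ = [286, 36]ᵀ.
Δ = 256·6 − 32² = 512.
p = (286·6 − 32·36)/512 = 141/128; q = (256·36 − 32·286)/512 = 1/8.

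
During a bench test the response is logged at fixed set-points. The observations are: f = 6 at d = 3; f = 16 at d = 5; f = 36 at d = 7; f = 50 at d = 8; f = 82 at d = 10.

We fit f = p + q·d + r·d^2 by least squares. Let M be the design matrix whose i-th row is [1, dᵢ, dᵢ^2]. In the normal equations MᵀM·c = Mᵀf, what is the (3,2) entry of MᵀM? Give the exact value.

2007

Row 3 ↔ basis d^2, column 2 ↔ basis d, so (MᵀM)_{3,2} = Σᵢ (d^2)·(d) = (9)·(3) + (25)·(5) + (49)·(7) + (64)·(8) + (100)·(10) = 2007.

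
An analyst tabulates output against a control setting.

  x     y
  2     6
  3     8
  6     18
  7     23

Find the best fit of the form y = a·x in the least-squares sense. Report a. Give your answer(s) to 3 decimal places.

a = 3.112

The normal equations are: 98·a = 305.
(Σx·x = 98, Σx·y = 305.)
Hence a = 305 / 98 ≈ 3.11224.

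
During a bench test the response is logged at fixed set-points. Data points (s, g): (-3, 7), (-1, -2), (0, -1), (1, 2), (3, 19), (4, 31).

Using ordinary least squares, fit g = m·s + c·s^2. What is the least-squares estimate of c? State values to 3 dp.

Sums needed: Σs·s = 36, Σs·s^2 = 64, Σs^2·s^2 = 420.
And Σs·g = 164, Σs^2·g = 730.
Δ = 36·420 − 64² = 11024.
m = (164·420 − 64·730)/11024 = 1385/689; c = (36·730 − 64·164)/11024 = 1973/1378.

c = 1.432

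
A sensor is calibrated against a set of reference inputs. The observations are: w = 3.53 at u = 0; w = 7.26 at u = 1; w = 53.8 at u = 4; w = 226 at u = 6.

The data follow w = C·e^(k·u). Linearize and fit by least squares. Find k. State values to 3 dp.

With ln wᵢ as the transformed response and uᵢ as the regressor:
AᵀA = [[53.0000, 11.0000]; [11.0000, 4]], rhs = [50.4467, 12.6495]ᵀ  (here Σu = 11.0000, Σ(u)² = 53.0000, Σln w = 12.6495, Σu·ln w = 50.4467).
Slope k = (n·Σu·ln w − Σu·Σln w)/(n·Σ(u)² − (Σu)²) = (4·50.4467 − 11.0000·12.6495)/91.0000 = 0.68838; ln C = (Σln w − k·Σu)/n = 1.26933.

k = 0.688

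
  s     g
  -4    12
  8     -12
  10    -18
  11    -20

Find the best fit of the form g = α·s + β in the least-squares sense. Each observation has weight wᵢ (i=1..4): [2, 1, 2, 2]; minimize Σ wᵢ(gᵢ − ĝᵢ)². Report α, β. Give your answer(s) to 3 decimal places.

Compute the Gram sums: Σwᵢ·s·s = 538, Σwᵢ·s = 42, Σwᵢ·1 = 7.
And Σwᵢ·s·g = -992, Σwᵢ·g = -64.
XᵀWX·[α, β]ᵀ = XᵀWg becomes [[538, 42]; [42, 7]]·[α, β]ᵀ = [-992, -64]ᵀ.
Eliminating β: 7·(row 1) − 42·(row 2) gives 2002·α = 7·(-992) − 42·(-64) = -4256, so α = -304/143.
Then β = ((-64) − 42·(-304/143))/7 = 3616/1001.

α = -2.126, β = 3.612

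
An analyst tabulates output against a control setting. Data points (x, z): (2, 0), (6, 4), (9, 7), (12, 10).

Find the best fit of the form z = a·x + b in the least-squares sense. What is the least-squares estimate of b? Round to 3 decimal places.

AᵀA·[a, b]ᵀ = Aᵀz reads: 265·a + 29·b = 207;  29·a + 4·b = 21.
(Σx·x = 265, Σx = 29, Σ1 = 4, Σx·z = 207, Σz = 21.)
Eliminating b: 4·(row 1) − 29·(row 2) gives 219·a = 4·207 − 29·21 = 219, so a = 1.
Then b = (21 − 29·1)/4 = -2.

b = -2.000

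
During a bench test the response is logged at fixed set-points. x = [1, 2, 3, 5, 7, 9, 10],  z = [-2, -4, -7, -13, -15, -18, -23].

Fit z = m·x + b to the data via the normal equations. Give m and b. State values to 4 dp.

With design matrix A, AᵀA = [[269, 37]; [37, 7]] and Aᵀz = [-593, -82]ᵀ.
Determinant 269·7 − 37² = 514.
m = ((-593)·7 − 37·(-82))/514 = -1117/514; b = (269·(-82) − 37·(-593))/514 = -117/514.

m = -2.1732, b = -0.2276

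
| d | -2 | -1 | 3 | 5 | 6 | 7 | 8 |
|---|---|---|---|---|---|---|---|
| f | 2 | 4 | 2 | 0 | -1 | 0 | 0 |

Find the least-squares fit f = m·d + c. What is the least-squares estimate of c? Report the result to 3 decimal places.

c = 2.381

Normal-equation sums: Σd·d = 188, Σd = 26, Σ1 = 7.
Right-hand side: Σd·f = -8, Σf = 7.
So MᵀM·[m, c]ᵀ = Mᵀf: [[188, 26]; [26, 7]]·[m, c]ᵀ = [-8, 7]ᵀ.
Eliminating c: 7·(row 1) − 26·(row 2) gives 640·m = 7·(-8) − 26·7 = -238, so m = -119/320.
Then c = (7 − 26·(-119/320))/7 = 381/160.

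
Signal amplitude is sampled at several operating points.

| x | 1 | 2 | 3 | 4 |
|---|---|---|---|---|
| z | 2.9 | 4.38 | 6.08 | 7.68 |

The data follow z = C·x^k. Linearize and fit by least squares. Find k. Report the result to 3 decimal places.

k = 0.701

Let Y = ln z. Fitting Y = k·ln x + ln C by least squares:
Σln x = 3.1781, Σ(ln x)² = 3.6092, Σln z = 6.3854, Σln x·ln z = 5.8329.
Equations: 3.6092·k + 3.1781·ln C = 5.8329;  3.1781·k + 4·ln C = 6.3854.
Solving (det = 4.3368): k = 0.70066, ln C = 1.03966.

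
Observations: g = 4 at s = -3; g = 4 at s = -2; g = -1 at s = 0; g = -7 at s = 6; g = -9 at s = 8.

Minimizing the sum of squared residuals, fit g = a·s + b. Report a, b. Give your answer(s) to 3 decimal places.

Forming MᵀM = [[113, 9]; [9, 5]] and Mᵀg = [-134, -9]ᵀ gives MᵀM·[a, b]ᵀ = Mᵀg.
Determinant 113·5 − 9² = 484.
a = ((-134)·5 − 9·(-9))/484 = -589/484; b = (113·(-9) − 9·(-134))/484 = 189/484.

a = -1.217, b = 0.390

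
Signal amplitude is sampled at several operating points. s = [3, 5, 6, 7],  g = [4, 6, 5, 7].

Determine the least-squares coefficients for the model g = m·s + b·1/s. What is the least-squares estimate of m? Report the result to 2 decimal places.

m = 0.86

Sums needed: Σs·s = 119, Σs·1/s = 4, Σ1/s·1/s = 8789/44100.
Moment sums: Σs·g = 121, Σ1/s·g = 131/30.
MᵀM·[m, b]ᵀ = Mᵀg becomes [[119, 4]; [4, 8789/44100]]·[m, b]ᵀ = [121, 131/30]ᵀ.
Eliminating b: (8789/44100)·(row 1) − 4·(row 2) gives (48613/6300)·m = (8789/44100)·121 − 4·(131/30) = 293189/44100, so m = 293189/340291.
Then b = ((131/30) − 4·(293189/340291))/(8789/44100) = 224490/48613.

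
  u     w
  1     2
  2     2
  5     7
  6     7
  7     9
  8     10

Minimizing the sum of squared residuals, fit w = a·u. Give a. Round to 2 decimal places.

a = 1.26

Compute the Gram sums: Σu·u = 179.
Right-hand side: Σu·w = 226.
a = 226/179 = 1.26257.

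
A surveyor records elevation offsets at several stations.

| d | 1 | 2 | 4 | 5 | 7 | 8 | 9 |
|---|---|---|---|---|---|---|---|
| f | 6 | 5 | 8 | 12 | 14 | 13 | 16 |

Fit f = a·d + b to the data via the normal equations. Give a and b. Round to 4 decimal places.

Setting ∂/∂a … = 0 gives: 240·a + 36·b = 454;  36·a + 7·b = 74.
(Σd·d = 240, Σd = 36, Σ1 = 7, Σd·f = 454, Σf = 74.)
Δ = 240·7 − 36² = 384.
a = (454·7 − 36·74)/384 = 257/192; b = (240·74 − 36·454)/384 = 59/16.

a = 1.3385, b = 3.6875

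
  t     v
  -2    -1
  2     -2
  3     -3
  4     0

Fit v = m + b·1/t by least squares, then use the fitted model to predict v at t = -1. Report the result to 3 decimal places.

AᵀA·[m, b]ᵀ = Aᵀv reads: 4·m + (7/12)·b = -6;  (7/12)·m + (97/144)·b = -3/2.
(Σ1 = 4, Σ1/t = 7/12, Σ1/t·1/t = 97/144, Σv = -6, Σ1/t·v = -3/2.)
Determinant 4·(97/144) − (7/12)² = 113/48.
m = ((-6)·(97/144) − (7/12)·(-3/2))/(113/48) = -152/113; b = (4·(-3/2) − (7/12)·(-6))/(113/48) = -120/113.
At t = -1: v̂ = (-152/113)·(1) + (-120/113)·(-1) = -32/113.

v̂ = -0.283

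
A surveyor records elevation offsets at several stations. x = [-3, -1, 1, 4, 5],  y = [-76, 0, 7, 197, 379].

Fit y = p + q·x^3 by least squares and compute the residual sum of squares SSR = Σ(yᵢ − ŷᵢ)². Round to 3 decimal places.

Setting ∂/∂p … = 0 gives: 5·p + 162·q = 507;  162·p + 20452·q = 62042.
Eliminating q: 20452·(row 1) − 162·(row 2) gives 76016·p = 20452·507 − 162·62042 = 318360, so p = 39795/9502.
Then q = (62042 − 162·(39795/9502))/20452 = 57019/19004.
Residuals: 15619/19004, -22571/19004, -3581/19004, 7491/9502, -4449/19004; SSR = 13293/4751.

SSR = 2.798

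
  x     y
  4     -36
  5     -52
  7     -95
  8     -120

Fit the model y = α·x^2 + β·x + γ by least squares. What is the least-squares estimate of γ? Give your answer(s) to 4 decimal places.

From the data, Σx^2·x^2 = 7378, Σx^2·x = 1044, Σx^2 = 154, Σx·x = 154, Σx = 24, Σ1 = 4.
Moment sums: Σx^2·y = -14211, Σx·y = -2029, Σy = -303.
So MᵀM·[α, β, γ]ᵀ = Mᵀy: [[7378, 1044, 154]; [1044, 154, 24]; [154, 24, 4]]·[α, β, γ]ᵀ = [-14211, -2029, -303]ᵀ.
Solving the 3×3 system (Gaussian elimination) gives α = -3/2, β = -31/10, γ = 3/5.

γ = 0.6000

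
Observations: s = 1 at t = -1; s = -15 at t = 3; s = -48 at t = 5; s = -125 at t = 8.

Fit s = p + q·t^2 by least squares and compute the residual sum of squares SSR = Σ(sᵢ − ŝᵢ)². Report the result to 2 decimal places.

SSR = 0.75

Forming XᵀX = [[4, 99]; [99, 4803]] and Xᵀs = [-187, -9334]ᵀ gives XᵀX·[p, q]ᵀ = Xᵀs.
Δ = 4·4803 − 99² = 9411.
p = ((-187)·4803 − 99·(-9334))/9411 = 8635/3137; q = (4·(-9334) − 99·(-187))/9411 = -18823/9411.
Residuals: 2329/9411, 779/3137, -7058/9411, 2392/9411; SSR = 7058/9411.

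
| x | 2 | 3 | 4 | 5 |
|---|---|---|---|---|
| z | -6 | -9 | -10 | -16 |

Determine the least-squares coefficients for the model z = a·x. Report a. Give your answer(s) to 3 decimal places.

With design matrix M, MᵀM = [[54]] and Mᵀz = [-159]ᵀ.
Hence a = -159 / 54 ≈ -2.94444.

a = -2.944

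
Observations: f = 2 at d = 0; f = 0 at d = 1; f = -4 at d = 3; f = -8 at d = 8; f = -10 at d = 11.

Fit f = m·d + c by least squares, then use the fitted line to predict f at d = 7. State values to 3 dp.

Compute the Gram sums: Σd·d = 195, Σd = 23, Σ1 = 5.
Moment sums: Σd·f = -186, Σf = -20.
Determinant 195·5 − 23² = 446.
m = ((-186)·5 − 23·(-20))/446 = -235/223; c = (195·(-20) − 23·(-186))/446 = 189/223.
At d = 7: f̂ = (-235/223)·(7) + (189/223)·(1) = -1456/223.

f̂ = -6.529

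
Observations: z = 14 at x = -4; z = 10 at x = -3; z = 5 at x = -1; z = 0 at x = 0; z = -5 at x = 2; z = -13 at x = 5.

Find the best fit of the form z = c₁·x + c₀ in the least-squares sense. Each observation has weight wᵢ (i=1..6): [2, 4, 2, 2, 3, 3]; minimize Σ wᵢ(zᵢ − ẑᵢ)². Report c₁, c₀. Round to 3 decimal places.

c₁ = -2.966, c₀ = 1.315

Normal-equation sums: Σwᵢ·x·x = 157, Σwᵢ·x = -1, Σwᵢ·1 = 16.
Right-hand side: Σwᵢ·x·z = -467, Σwᵢ·z = 24.
Δ = 157·16 − (-1)² = 2511.
c₁ = ((-467)·16 − (-1)·24)/2511 = -7448/2511; c₀ = (157·24 − (-1)·(-467))/2511 = 3301/2511.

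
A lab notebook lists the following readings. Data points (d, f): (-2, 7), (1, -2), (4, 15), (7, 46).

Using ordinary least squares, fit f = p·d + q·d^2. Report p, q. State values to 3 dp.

Normal-equation sums: Σd·d = 70, Σd·d^2 = 400, Σd^2·d^2 = 2674.
And Σd·f = 366, Σd^2·f = 2520.
Normal equations: [[70, 400]; [400, 2674]]·[p, q]ᵀ = [366, 2520]ᵀ.
det = 70·2674 − 400² = 27180.
p = (366·2674 − 400·2520)/27180 = -2443/2265; q = (70·2520 − 400·366)/27180 = 500/453.

p = -1.079, q = 1.104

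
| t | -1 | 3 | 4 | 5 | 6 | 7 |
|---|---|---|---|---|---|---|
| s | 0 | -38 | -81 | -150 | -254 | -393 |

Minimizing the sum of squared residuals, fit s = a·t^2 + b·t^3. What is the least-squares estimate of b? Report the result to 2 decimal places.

The normal equations are: 4660·a + 28974·b = -33789;  28974·a + 184756·b = -214623.
det = 4660·184756 − 28974² = 21470284.
a = ((-33789)·184756 − 28974·(-214623))/21470284 = -1101531/975922; b = (4660·(-214623) − 28974·(-33789))/21470284 = -10570347/10735142.

b = -0.98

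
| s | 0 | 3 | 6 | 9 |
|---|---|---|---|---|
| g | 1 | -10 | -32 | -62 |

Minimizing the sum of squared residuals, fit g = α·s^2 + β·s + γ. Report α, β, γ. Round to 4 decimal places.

α = -0.5278, β = -2.2833, γ = 1.1500

Setting ∂/∂α … = 0 gives: 7938·α + 972·β + 126·γ = -6264;  972·α + 126·β + 18·γ = -780;  126·α + 18·β + 4·γ = -103.
(Σs^2·s^2 = 7938, Σs^2·s = 972, Σs^2 = 126, Σs·s = 126, Σs = 18, Σ1 = 4, Σs^2·g = -6264, Σs·g = -780, Σg = -103.)
Row-reducing yields α = -19/36, β = -137/60, γ = 23/20.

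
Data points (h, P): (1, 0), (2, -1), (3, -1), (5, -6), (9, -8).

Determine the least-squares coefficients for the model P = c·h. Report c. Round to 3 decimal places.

Sums needed: Σh·h = 120.
Moment sums: Σh·P = -107.
Normal equations: [[120]]·[c]ᵀ = [-107]ᵀ.
c = (-107)/120 = -0.891667.

c = -0.892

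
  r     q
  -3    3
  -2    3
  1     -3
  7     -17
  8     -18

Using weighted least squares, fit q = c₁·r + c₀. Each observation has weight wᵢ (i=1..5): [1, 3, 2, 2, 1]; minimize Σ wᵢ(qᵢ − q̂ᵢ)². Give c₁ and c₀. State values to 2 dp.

c₁ = -2.11, c₀ = -1.59

From the data, Σwᵢ·r·r = 185, Σwᵢ·r = 15, Σwᵢ·1 = 9.
And Σwᵢ·r·q = -415, Σwᵢ·q = -46.
AᵀWA·[c₁, c₀]ᵀ = AᵀWq becomes [[185, 15]; [15, 9]]·[c₁, c₀]ᵀ = [-415, -46]ᵀ.
Δ = 185·9 − 15² = 1440.
c₁ = ((-415)·9 − 15·(-46))/1440 = -203/96; c₀ = (185·(-46) − 15·(-415))/1440 = -457/288.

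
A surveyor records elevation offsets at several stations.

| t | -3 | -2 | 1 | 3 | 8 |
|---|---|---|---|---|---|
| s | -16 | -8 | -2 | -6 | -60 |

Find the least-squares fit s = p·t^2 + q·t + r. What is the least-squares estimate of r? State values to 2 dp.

r = -1.32

MᵀM·[p, q, r]ᵀ = Mᵀs reads: 4275·p + 505·q + 87·r = -4072;  505·p + 87·q + 7·r = -436;  87·p + 7·q + 5·r = -92.
(Σt^2·t^2 = 4275, Σt^2·t = 505, Σt^2 = 87, Σt·t = 87, Σt = 7, Σ1 = 5, Σt^2·s = -4072, Σt·s = -436, Σs = -92.)
Row-reducing yields p = -91322/82903, q = 123404/82903, r = -109178/82903.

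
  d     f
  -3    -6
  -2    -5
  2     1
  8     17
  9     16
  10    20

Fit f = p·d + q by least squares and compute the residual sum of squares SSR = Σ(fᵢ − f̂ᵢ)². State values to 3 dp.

From the data, Σd·d = 262, Σd = 24, Σ1 = 6.
For Xᵀf: Σd·f = 510, Σf = 43.
Normal equations: [[262, 24]; [24, 6]]·[p, q]ᵀ = [510, 43]ᵀ.
det = 262·6 − 24² = 996.
p = (510·6 − 24·43)/996 = 169/83; q = (262·43 − 24·510)/996 = -487/498.
Residuals: 541/498, 25/498, -1043/498, 841/498, -671/498, 307/498; SSR = 5287/498.

SSR = 10.616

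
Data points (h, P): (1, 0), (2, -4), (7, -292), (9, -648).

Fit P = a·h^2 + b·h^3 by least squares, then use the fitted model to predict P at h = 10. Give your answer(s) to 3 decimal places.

P̂ = -901.749

XᵀX·[a, b]ᵀ = XᵀP reads: 8979·a + 75889·b = -66812;  75889·a + 649155·b = -572580.
Eliminating b: 649155·(row 1) − 75889·(row 2) gives 69622424·a = 649155·(-66812) − 75889·(-572580) = 81179760, so a = 10147470/8702803.
Then b = ((-572580) − 75889·(10147470/8702803))/649155 = -8862494/8702803.
At h = 10: P̂ = (10147470/8702803)·(100) + (-8862494/8702803)·(1000) = -7847747000/8702803.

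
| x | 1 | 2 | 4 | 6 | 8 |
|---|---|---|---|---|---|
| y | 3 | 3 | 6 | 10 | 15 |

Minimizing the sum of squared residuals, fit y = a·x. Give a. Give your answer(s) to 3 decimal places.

AᵀA·[a]ᵀ = Aᵀy reads: 121·a = 213.
(Σx·x = 121, Σx·y = 213.)
a = 213/121 = 1.76033.

a = 1.760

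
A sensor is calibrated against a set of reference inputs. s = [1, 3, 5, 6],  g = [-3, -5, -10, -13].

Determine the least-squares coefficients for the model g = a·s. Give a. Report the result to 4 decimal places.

Entries of AᵀA: Σs·s = 71.
For Aᵀg: Σs·g = -146.
So AᵀA·[a]ᵀ = Aᵀg: [[71]]·[a]ᵀ = [-146]ᵀ.
Hence a = -146 / 71 ≈ -2.05634.

a = -2.0563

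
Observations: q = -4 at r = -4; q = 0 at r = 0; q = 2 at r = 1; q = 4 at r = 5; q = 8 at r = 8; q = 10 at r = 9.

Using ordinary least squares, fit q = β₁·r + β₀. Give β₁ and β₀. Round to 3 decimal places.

The normal equations are: 187·β₁ + 19·β₀ = 192;  19·β₁ + 6·β₀ = 20.
det = 187·6 − 19² = 761.
β₁ = (192·6 − 19·20)/761 = 772/761; β₀ = (187·20 − 19·192)/761 = 92/761.

β₁ = 1.014, β₀ = 0.121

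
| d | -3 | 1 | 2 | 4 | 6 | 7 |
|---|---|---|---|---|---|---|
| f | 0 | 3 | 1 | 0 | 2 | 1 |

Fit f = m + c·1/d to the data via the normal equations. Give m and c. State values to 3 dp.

m = 0.588, c = 2.012

Sums needed: Σ1 = 6, Σ1/d = 145/84, Σ1/d·1/d = 10385/7056.
For Xᵀf: Σf = 7, Σ1/d·f = 167/42.
So XᵀX·[m, c]ᵀ = Xᵀf: [[6, 145/84]; [145/84, 10385/7056]]·[m, c]ᵀ = [7, 167/42]ᵀ.
det = 6·(10385/7056) − (145/84)² = 41285/7056.
m = (7·(10385/7056) − (145/84)·(167/42))/(41285/7056) = 211/359; c = (6·(167/42) − (145/84)·7)/(41285/7056) = 3612/1795.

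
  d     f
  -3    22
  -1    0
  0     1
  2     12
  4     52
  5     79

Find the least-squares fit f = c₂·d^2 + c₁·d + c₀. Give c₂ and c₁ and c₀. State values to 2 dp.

The normal system XᵀX·[c₂, c₁, c₀]ᵀ = Xᵀf is [[979, 169, 55]; [169, 55, 7]; [55, 7, 6]]·[c₂, c₁, c₀]ᵀ = [3053, 561, 166]ᵀ.
Row-reducing yields c₂ = 49813/16872, c₁ = 563/456, c₀ = -2355/2812.

c₂ = 2.95, c₁ = 1.23, c₀ = -0.84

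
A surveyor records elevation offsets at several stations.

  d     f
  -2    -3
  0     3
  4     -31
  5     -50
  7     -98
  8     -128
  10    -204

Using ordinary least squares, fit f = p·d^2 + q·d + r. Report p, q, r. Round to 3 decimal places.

p = -2.015, q = -0.498, r = 3.560

From the data, Σd^2·d^2 = 17394, Σd^2·d = 2036, Σd^2 = 258, Σd·d = 258, Σd = 32, Σ1 = 7.
Moment sums: Σd^2·f = -35152, Σd·f = -4118, Σf = -511.
So XᵀX·[p, q, r]ᵀ = Xᵀf: [[17394, 2036, 258]; [2036, 258, 32]; [258, 32, 7]]·[p, q, r]ᵀ = [-35152, -4118, -511]ᵀ.
Row-reducing yields p = -518951/257489, q = -128245/257489, r = 916617/257489.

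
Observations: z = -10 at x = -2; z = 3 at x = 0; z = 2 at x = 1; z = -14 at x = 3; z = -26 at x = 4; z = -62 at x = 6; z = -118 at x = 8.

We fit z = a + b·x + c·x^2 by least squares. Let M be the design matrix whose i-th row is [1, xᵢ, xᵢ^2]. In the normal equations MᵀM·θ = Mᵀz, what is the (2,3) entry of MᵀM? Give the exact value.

812

Row 2 ↔ basis x, column 3 ↔ basis x^2, so (MᵀM)_{2,3} = Σᵢ (x)·(x^2) = (-2)·(4) + (0)·(0) + (1)·(1) + (3)·(9) + (4)·(16) + (6)·(36) + (8)·(64) = 812.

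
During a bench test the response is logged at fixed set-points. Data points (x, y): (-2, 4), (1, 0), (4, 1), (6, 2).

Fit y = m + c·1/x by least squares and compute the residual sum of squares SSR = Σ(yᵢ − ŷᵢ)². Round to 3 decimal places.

Normal-equation sums: Σ1 = 4, Σ1/x = 11/12, Σ1/x·1/x = 193/144.
For Aᵀy: Σy = 7, Σ1/x·y = -17/12.
Normal equations: [[4, 11/12]; [11/12, 193/144]]·[m, c]ᵀ = [7, -17/12]ᵀ.
Eliminating c: (193/144)·(row 1) − (11/12)·(row 2) gives (217/48)·m = (193/144)·7 − (11/12)·(-17/12) = 769/72, so m = 1538/651.
Then c = ((-17/12) − (11/12)·(1538/651))/(193/144) = -580/217.
Residuals: 28/93, 202/651, -452/651, 18/217; SSR = 440/651.

SSR = 0.676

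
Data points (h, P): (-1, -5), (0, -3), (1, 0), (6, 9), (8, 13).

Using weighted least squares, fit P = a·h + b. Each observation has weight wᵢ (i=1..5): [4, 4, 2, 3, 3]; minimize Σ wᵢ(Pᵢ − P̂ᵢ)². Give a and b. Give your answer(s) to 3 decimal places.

Sums needed: Σwᵢ·h·h = 306, Σwᵢ·h = 40, Σwᵢ·1 = 16.
Right-hand side: Σwᵢ·h·P = 494, Σwᵢ·P = 34.
Normal equations: [[306, 40]; [40, 16]]·[a, b]ᵀ = [494, 34]ᵀ.
Eliminating b: 16·(row 1) − 40·(row 2) gives 3296·a = 16·494 − 40·34 = 6544, so a = 409/206.
Then b = (34 − 40·(409/206))/16 = -2339/824.

a = 1.985, b = -2.839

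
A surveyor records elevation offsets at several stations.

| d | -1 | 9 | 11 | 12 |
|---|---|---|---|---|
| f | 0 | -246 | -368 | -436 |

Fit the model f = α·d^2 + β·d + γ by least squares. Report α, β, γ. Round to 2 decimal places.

α = -2.98, β = -0.78, γ = 2.21

Setting ∂/∂α … = 0 gives: 41939·α + 3787·β + 347·γ = -127238;  3787·α + 347·β + 31·γ = -11494;  347·α + 31·β + 4·γ = -1050.
Row-reducing yields α = -29078/9753, β = -7640/9753, γ = 7188/3251.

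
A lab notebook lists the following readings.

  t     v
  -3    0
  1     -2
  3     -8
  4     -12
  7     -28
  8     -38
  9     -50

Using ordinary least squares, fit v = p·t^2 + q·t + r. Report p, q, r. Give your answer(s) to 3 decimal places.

p = -0.470, q = -1.131, r = 0.348

Setting ∂/∂p … = 0 gives: 13477·p + 1649·q + 229·r = -8120;  1649·p + 229·q + 29·r = -1024;  229·p + 29·q + 7·r = -138.
Solving the 3×3 system (Gaussian elimination) gives p = -22093/47004, q = -17723/15668, r = 8189/23502.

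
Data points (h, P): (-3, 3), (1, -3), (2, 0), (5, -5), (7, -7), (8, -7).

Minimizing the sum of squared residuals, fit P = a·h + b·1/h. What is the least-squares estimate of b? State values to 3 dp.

b = -1.058

AᵀA·[a, b]ᵀ = AᵀP reads: 152·a + 6·b = -142;  6·a + (1014049/705600)·b = -55/8.
Determinant 152·(1014049/705600) − 6² = 16091731/88200.
a = ((-142)·(1014049/705600) − 6·(-55/8))/(16091731/88200) = -57444479/64366924; b = (152·(-55/8) − 6·(-142))/(16091731/88200) = -17022600/16091731.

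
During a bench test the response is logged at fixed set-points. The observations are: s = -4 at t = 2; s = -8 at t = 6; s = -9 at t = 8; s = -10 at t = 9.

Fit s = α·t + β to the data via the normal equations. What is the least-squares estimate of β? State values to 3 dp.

β = -2.478

Normal-equation sums: Σt·t = 185, Σt = 25, Σ1 = 4.
And Σt·s = -218, Σs = -31.
det = 185·4 − 25² = 115.
α = ((-218)·4 − 25·(-31))/115 = -97/115; β = (185·(-31) − 25·(-218))/115 = -57/23.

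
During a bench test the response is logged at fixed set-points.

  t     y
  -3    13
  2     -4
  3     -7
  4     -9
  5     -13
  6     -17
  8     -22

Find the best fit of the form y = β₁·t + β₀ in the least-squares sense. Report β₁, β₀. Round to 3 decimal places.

β₁ = -3.205, β₀ = 3.019

Forming MᵀM = [[163, 25]; [25, 7]] and Mᵀy = [-447, -59]ᵀ gives MᵀM·[β₁, β₀]ᵀ = Mᵀy.
det = 163·7 − 25² = 516.
β₁ = ((-447)·7 − 25·(-59))/516 = -827/258; β₀ = (163·(-59) − 25·(-447))/516 = 779/258.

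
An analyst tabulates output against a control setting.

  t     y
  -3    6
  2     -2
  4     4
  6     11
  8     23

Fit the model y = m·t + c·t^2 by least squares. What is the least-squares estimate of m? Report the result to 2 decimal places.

m = -0.89

Sums needed: Σt·t = 129, Σt·t^2 = 773, Σt^2·t^2 = 5745.
For Xᵀy: Σt·y = 244, Σt^2·y = 1978.
det = 129·5745 − 773² = 143576.
m = (244·5745 − 773·1978)/143576 = -63607/71788; c = (129·1978 − 773·244)/143576 = 33275/71788.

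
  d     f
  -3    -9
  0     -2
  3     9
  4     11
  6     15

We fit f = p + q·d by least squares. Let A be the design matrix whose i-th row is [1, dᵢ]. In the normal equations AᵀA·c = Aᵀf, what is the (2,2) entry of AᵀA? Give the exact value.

Row 2 ↔ basis d, column 2 ↔ basis d, so (AᵀA)_{2,2} = Σᵢ (d)·(d) = (-3)·(-3) + (0)·(0) + (3)·(3) + (4)·(4) + (6)·(6) = 70.

70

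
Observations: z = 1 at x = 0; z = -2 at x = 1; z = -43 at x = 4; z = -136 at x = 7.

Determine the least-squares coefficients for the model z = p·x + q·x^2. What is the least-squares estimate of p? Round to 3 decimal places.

p = 0.839

Forming AᵀA = [[66, 408]; [408, 2658]] and Aᵀz = [-1126, -7354]ᵀ gives AᵀA·[p, q]ᵀ = Aᵀz.
det = 66·2658 − 408² = 8964.
p = ((-1126)·2658 − 408·(-7354))/8964 = 209/249; q = (66·(-7354) − 408·(-1126))/8964 = -721/249.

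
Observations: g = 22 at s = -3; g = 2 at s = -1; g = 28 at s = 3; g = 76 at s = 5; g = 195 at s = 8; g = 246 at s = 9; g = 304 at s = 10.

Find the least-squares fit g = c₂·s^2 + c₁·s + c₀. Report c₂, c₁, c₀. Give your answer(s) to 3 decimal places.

The normal system XᵀX·[c₂, c₁, c₀]ᵀ = Xᵀg is [[21445, 2365, 289]; [2365, 289, 31]; [289, 31, 7]]·[c₂, c₁, c₀]ᵀ = [65158, 7210, 873]ᵀ.
Row-reducing yields c₂ = 102237/34454, c₁ = 253157/310086, c₀ = -31237/22149.

c₂ = 2.967, c₁ = 0.816, c₀ = -1.410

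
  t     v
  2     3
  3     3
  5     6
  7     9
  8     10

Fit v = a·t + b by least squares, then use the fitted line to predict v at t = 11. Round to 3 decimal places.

Forming XᵀX = [[151, 25]; [25, 5]] and Xᵀv = [188, 31]ᵀ gives XᵀX·[a, b]ᵀ = Xᵀv.
det = 151·5 − 25² = 130.
a = (188·5 − 25·31)/130 = 33/26; b = (151·31 − 25·188)/130 = -19/130.
At t = 11: v̂ = (33/26)·(11) + (-19/130)·(1) = 898/65.

v̂ = 13.815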